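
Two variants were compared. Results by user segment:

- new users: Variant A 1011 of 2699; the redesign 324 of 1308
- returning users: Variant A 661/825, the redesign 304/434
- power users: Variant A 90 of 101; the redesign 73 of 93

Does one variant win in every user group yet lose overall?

New users: Variant A 1011/2699 = 37.5%, the redesign 324/1308 = 24.8% → Variant A
Returning users: Variant A 661/825 = 80.1%, the redesign 304/434 = 70.0% → Variant A
Power users: Variant A 90/101 = 89.1%, the redesign 73/93 = 78.5% → Variant A
Overall: Variant A 1762/3625 = 48.6%, the redesign 701/1835 = 38.2% → Variant A
Variant A wins overall and in every user group — no reversal.

No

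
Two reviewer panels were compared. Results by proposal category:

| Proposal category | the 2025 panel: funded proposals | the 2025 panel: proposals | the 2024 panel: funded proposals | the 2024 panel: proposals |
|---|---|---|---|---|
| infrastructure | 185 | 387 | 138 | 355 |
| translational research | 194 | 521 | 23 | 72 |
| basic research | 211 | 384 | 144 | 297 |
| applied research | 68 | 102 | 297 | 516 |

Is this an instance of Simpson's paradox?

Infrastructure: the 2025 panel 185/387 = 47.8%, the 2024 panel 138/355 = 38.9% → the 2025 panel
Translational research: the 2025 panel 194/521 = 37.2%, the 2024 panel 23/72 = 31.9% → the 2025 panel
Basic research: the 2025 panel 211/384 = 54.9%, the 2024 panel 144/297 = 48.5% → the 2025 panel
Applied research: the 2025 panel 68/102 = 66.7%, the 2024 panel 297/516 = 57.6% → the 2025 panel
Overall: the 2025 panel 658/1394 = 47.2%, the 2024 panel 602/1240 = 48.5% → the 2024 panel
The 2025 panel wins each proposal group but the 2024 panel wins overall — the comparison reverses. The 2025 panel's proposals skew toward translational research, which has a lower base rate.

Yes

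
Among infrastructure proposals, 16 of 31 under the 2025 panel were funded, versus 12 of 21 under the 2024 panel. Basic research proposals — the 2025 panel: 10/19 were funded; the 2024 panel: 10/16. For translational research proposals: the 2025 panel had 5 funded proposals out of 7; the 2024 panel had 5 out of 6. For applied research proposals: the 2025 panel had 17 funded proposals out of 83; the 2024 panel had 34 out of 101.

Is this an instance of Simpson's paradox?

No

Infrastructure: the 2025 panel 16/31 = 51.6%, the 2024 panel 12/21 = 57.1% → the 2024 panel
Basic research: the 2025 panel 10/19 = 52.6%, the 2024 panel 10/16 = 62.5% → the 2024 panel
Translational research: the 2025 panel 5/7 = 71.4%, the 2024 panel 5/6 = 83.3% → the 2024 panel
Applied research: the 2025 panel 17/83 = 20.5%, the 2024 panel 34/101 = 33.7% → the 2024 panel
Overall: the 2025 panel 48/140 = 34.3%, the 2024 panel 61/144 = 42.4% → the 2024 panel
The 2024 panel wins overall and in every proposal group — no reversal.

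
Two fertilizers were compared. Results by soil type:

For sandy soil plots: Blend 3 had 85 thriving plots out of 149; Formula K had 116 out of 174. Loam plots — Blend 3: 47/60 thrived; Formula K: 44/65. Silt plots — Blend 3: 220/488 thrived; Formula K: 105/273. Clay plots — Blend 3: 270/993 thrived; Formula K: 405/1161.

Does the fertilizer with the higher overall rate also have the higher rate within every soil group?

No

Sandy soil: Blend 3 85/149 = 57.0%, Formula K 116/174 = 66.7% → Formula K
Loam: Blend 3 47/60 = 78.3%, Formula K 44/65 = 67.7% → Blend 3
Silt: Blend 3 220/488 = 45.1%, Formula K 105/273 = 38.5% → Blend 3
Clay: Blend 3 270/993 = 27.2%, Formula K 405/1161 = 34.9% → Formula K
Overall: Blend 3 622/1690 = 36.8%, Formula K 670/1673 = 40.0% → Formula K
Neither sweeps: Blend 3 wins 2 of 4 groups, Formula K wins 2. Formula K wins overall but not every group — no Simpson reversal.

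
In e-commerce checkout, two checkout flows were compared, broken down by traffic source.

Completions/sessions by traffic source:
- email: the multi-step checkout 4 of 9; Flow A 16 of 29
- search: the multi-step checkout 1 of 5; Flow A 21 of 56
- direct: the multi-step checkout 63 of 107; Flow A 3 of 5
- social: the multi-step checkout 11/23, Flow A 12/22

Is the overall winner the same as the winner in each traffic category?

No

Email: the multi-step checkout 4/9 = 44.4%, Flow A 16/29 = 55.2% → Flow A
Search: the multi-step checkout 1/5 = 20.0%, Flow A 21/56 = 37.5% → Flow A
Direct: the multi-step checkout 63/107 = 58.9%, Flow A 3/5 = 60.0% → Flow A
Social: the multi-step checkout 11/23 = 47.8%, Flow A 12/22 = 54.5% → Flow A
Overall: the multi-step checkout 79/144 = 54.9%, Flow A 52/112 = 46.4% → the multi-step checkout
Flow A wins each traffic group but the multi-step checkout wins overall — the comparison reverses. Flow A's sessions skew toward search, which has a lower base rate.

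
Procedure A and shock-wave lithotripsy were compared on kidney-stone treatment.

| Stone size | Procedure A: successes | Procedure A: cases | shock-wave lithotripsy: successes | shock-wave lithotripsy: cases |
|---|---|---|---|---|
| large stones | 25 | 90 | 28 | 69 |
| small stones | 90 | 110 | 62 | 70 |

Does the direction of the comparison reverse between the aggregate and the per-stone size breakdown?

Large stones: Procedure A 25/90 = 27.8%, shock-wave lithotripsy 28/69 = 40.6% → shock-wave lithotripsy
Small stones: Procedure A 90/110 = 81.8%, shock-wave lithotripsy 62/70 = 88.6% → shock-wave lithotripsy
Overall: Procedure A 115/200 = 57.5%, shock-wave lithotripsy 90/139 = 64.7% → shock-wave lithotripsy
Shock-wave lithotripsy wins overall and in every stone group — no reversal.

No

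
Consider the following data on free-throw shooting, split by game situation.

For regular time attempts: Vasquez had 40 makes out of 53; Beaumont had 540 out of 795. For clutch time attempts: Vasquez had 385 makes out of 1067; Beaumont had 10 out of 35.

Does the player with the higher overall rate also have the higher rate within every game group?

Regular time: Vasquez 40/53 = 75.5%, Beaumont 540/795 = 67.9% → Vasquez
Clutch time: Vasquez 385/1067 = 36.1%, Beaumont 10/35 = 28.6% → Vasquez
Overall: Vasquez 425/1120 = 37.9%, Beaumont 550/830 = 66.3% → Beaumont
Vasquez wins each game group but Beaumont wins overall — the comparison reverses. Vasquez's attempts skew toward clutch time, which has a lower base rate.

No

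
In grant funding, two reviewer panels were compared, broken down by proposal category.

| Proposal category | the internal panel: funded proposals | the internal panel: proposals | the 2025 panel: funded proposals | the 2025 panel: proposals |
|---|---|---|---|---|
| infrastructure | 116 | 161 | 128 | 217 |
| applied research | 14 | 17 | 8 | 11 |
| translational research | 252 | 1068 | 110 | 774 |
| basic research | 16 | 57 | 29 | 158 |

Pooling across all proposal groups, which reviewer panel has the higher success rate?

the internal panel

Infrastructure: the internal panel 116/161 = 72.0%, the 2025 panel 128/217 = 59.0% → the internal panel
Applied research: the internal panel 14/17 = 82.4%, the 2025 panel 8/11 = 72.7% → the internal panel
Translational research: the internal panel 252/1068 = 23.6%, the 2025 panel 110/774 = 14.2% → the internal panel
Basic research: the internal panel 16/57 = 28.1%, the 2025 panel 29/158 = 18.4% → the internal panel
Overall: the internal panel 398/1303 = 30.5%, the 2025 panel 275/1160 = 23.7% → the internal panel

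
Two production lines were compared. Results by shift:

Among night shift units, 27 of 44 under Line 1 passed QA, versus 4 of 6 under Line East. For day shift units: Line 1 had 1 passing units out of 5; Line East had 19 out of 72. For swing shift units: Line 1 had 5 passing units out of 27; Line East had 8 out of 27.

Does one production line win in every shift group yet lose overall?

Yes

Night shift: Line 1 27/44 = 61.4%, Line East 4/6 = 66.7% → Line East
Day shift: Line 1 1/5 = 20.0%, Line East 19/72 = 26.4% → Line East
Swing shift: Line 1 5/27 = 18.5%, Line East 8/27 = 29.6% → Line East
Overall: Line 1 33/76 = 43.4%, Line East 31/105 = 29.5% → Line 1
Line East wins each shift group but Line 1 wins overall — the comparison reverses. Line East's units skew toward day shift, which has a lower base rate.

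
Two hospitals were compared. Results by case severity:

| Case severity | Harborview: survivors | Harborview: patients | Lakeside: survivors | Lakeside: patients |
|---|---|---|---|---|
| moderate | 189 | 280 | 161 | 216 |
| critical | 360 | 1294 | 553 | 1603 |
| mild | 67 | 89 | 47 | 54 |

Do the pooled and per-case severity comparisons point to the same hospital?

Yes

Moderate: Harborview 189/280 = 67.5%, Lakeside 161/216 = 74.5% → Lakeside
Critical: Harborview 360/1294 = 27.8%, Lakeside 553/1603 = 34.5% → Lakeside
Mild: Harborview 67/89 = 75.3%, Lakeside 47/54 = 87.0% → Lakeside
Overall: Harborview 616/1663 = 37.0%, Lakeside 761/1873 = 40.6% → Lakeside
Lakeside wins overall and in every case group — no reversal.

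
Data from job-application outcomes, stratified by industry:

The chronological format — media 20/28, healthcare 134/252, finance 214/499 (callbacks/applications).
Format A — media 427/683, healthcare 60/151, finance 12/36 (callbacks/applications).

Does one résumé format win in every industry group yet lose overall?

Yes

Media: the chronological format 20/28 = 71.4%, Format A 427/683 = 62.5% → the chronological format
Healthcare: the chronological format 134/252 = 53.2%, Format A 60/151 = 39.7% → the chronological format
Finance: the chronological format 214/499 = 42.9%, Format A 12/36 = 33.3% → the chronological format
Overall: the chronological format 368/779 = 47.2%, Format A 499/870 = 57.4% → Format A
The chronological format wins each industry group but Format A wins overall — the comparison reverses. The chronological format's applications skew toward finance, which has a lower base rate.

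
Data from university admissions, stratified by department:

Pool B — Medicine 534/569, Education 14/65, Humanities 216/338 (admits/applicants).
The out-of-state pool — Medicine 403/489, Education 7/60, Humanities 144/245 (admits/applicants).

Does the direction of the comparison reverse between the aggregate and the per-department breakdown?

Medicine: Pool B 534/569 = 93.8%, the out-of-state pool 403/489 = 82.4% → Pool B
Education: Pool B 14/65 = 21.5%, the out-of-state pool 7/60 = 11.7% → Pool B
Humanities: Pool B 216/338 = 63.9%, the out-of-state pool 144/245 = 58.8% → Pool B
Overall: Pool B 764/972 = 78.6%, the out-of-state pool 554/794 = 69.8% → Pool B
Pool B wins overall and in every department group — no reversal.

No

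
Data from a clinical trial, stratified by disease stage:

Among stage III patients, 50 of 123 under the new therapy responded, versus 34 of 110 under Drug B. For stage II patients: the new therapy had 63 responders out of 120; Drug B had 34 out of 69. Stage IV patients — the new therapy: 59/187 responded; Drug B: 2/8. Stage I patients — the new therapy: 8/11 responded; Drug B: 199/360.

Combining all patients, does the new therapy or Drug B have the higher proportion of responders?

Stage III: the new therapy 50/123 = 40.7%, Drug B 34/110 = 30.9% → the new therapy
Stage II: the new therapy 63/120 = 52.5%, Drug B 34/69 = 49.3% → the new therapy
Stage IV: the new therapy 59/187 = 31.6%, Drug B 2/8 = 25.0% → the new therapy
Stage I: the new therapy 8/11 = 72.7%, Drug B 199/360 = 55.3% → the new therapy
Overall: the new therapy 180/441 = 40.8%, Drug B 269/547 = 49.2% → Drug B
(The new therapy wins every disease group but Drug B wins overall — the new therapy's patients skew toward the low-rate stage IV group.)

Drug B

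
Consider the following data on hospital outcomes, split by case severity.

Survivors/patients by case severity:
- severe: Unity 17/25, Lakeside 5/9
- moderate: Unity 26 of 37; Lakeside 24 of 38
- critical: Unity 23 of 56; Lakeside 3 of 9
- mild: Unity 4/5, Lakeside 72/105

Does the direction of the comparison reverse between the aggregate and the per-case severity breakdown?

Severe: Unity 17/25 = 68.0%, Lakeside 5/9 = 55.6% → Unity
Moderate: Unity 26/37 = 70.3%, Lakeside 24/38 = 63.2% → Unity
Critical: Unity 23/56 = 41.1%, Lakeside 3/9 = 33.3% → Unity
Mild: Unity 4/5 = 80.0%, Lakeside 72/105 = 68.6% → Unity
Overall: Unity 70/123 = 56.9%, Lakeside 104/161 = 64.6% → Lakeside
Unity wins each case group but Lakeside wins overall — the comparison reverses. Unity's patients skew toward critical, which has a lower base rate.

Yes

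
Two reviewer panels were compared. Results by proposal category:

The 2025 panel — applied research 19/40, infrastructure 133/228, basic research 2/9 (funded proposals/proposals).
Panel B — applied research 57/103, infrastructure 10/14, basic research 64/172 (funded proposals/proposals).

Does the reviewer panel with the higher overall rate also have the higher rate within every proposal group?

No

Applied research: the 2025 panel 19/40 = 47.5%, Panel B 57/103 = 55.3% → Panel B
Infrastructure: the 2025 panel 133/228 = 58.3%, Panel B 10/14 = 71.4% → Panel B
Basic research: the 2025 panel 2/9 = 22.2%, Panel B 64/172 = 37.2% → Panel B
Overall: the 2025 panel 154/277 = 55.6%, Panel B 131/289 = 45.3% → the 2025 panel
Panel B wins each proposal group but the 2025 panel wins overall — the comparison reverses. Panel B's proposals skew toward basic research, which has a lower base rate.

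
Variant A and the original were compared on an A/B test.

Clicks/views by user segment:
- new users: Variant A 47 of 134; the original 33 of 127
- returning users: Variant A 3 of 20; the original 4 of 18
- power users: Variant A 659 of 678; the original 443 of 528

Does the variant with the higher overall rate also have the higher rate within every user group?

No

New users: Variant A 47/134 = 35.1%, the original 33/127 = 26.0% → Variant A
Returning users: Variant A 3/20 = 15.0%, the original 4/18 = 22.2% → the original
Power users: Variant A 659/678 = 97.2%, the original 443/528 = 83.9% → Variant A
Overall: Variant A 709/832 = 85.2%, the original 480/673 = 71.3% → Variant A
Neither sweeps: Variant A wins 2 of 3 groups, the original wins 1. Variant A wins overall but not every group — no Simpson reversal.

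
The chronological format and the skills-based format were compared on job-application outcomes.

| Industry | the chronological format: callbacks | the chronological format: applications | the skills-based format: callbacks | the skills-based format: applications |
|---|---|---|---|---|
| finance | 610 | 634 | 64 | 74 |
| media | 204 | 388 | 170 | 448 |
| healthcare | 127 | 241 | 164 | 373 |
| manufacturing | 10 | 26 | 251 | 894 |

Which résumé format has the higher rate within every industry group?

Finance: the chronological format 610/634 = 96.2%, the skills-based format 64/74 = 86.5% → the chronological format
Media: the chronological format 204/388 = 52.6%, the skills-based format 170/448 = 37.9% → the chronological format
Healthcare: the chronological format 127/241 = 52.7%, the skills-based format 164/373 = 44.0% → the chronological format
Manufacturing: the chronological format 10/26 = 38.5%, the skills-based format 251/894 = 28.1% → the chronological format
The chronological format has the higher rate in all 4 groups.

the chronological format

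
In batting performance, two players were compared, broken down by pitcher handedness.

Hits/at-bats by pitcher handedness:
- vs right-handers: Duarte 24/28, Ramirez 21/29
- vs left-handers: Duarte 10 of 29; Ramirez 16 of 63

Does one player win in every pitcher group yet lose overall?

Vs right-handers: Duarte 24/28 = 85.7%, Ramirez 21/29 = 72.4% → Duarte
Vs left-handers: Duarte 10/29 = 34.5%, Ramirez 16/63 = 25.4% → Duarte
Overall: Duarte 34/57 = 59.6%, Ramirez 37/92 = 40.2% → Duarte
Duarte wins overall and in every pitcher group — no reversal.

No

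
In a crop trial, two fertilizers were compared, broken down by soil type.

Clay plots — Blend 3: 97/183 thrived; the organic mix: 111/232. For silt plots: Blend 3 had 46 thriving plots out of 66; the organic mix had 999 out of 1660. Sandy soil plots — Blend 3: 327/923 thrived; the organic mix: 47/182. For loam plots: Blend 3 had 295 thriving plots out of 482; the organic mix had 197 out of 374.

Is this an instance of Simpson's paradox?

Clay: Blend 3 97/183 = 53.0%, the organic mix 111/232 = 47.8% → Blend 3
Silt: Blend 3 46/66 = 69.7%, the organic mix 999/1660 = 60.2% → Blend 3
Sandy soil: Blend 3 327/923 = 35.4%, the organic mix 47/182 = 25.8% → Blend 3
Loam: Blend 3 295/482 = 61.2%, the organic mix 197/374 = 52.7% → Blend 3
Overall: Blend 3 765/1654 = 46.3%, the organic mix 1354/2448 = 55.3% → the organic mix
Blend 3 wins each soil group but the organic mix wins overall — the comparison reverses. Blend 3's plots skew toward sandy soil, which has a lower base rate.

Yes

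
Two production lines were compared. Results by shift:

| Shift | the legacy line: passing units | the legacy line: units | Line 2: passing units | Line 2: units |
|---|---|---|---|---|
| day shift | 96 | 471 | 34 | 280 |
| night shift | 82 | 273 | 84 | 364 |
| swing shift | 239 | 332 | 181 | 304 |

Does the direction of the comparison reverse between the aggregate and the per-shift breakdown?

Day shift: the legacy line 96/471 = 20.4%, Line 2 34/280 = 12.1% → the legacy line
Night shift: the legacy line 82/273 = 30.0%, Line 2 84/364 = 23.1% → the legacy line
Swing shift: the legacy line 239/332 = 72.0%, Line 2 181/304 = 59.5% → the legacy line
Overall: the legacy line 417/1076 = 38.8%, Line 2 299/948 = 31.5% → the legacy line
The legacy line wins overall and in every shift group — no reversal.

No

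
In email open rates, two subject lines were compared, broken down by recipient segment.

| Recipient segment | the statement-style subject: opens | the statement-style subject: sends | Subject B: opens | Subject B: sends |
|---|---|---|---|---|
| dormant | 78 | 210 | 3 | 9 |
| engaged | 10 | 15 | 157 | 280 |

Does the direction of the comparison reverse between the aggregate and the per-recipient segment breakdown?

Dormant: the statement-style subject 78/210 = 37.1%, Subject B 3/9 = 33.3% → the statement-style subject
Engaged: the statement-style subject 10/15 = 66.7%, Subject B 157/280 = 56.1% → the statement-style subject
Overall: the statement-style subject 88/225 = 39.1%, Subject B 160/289 = 55.4% → Subject B
The statement-style subject wins each recipient group but Subject B wins overall — the comparison reverses. The statement-style subject's sends skew toward dormant, which has a lower base rate.

Yes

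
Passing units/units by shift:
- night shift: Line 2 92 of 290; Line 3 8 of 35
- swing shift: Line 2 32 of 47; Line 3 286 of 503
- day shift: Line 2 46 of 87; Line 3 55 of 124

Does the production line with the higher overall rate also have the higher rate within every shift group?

Night shift: Line 2 92/290 = 31.7%, Line 3 8/35 = 22.9% → Line 2
Swing shift: Line 2 32/47 = 68.1%, Line 3 286/503 = 56.9% → Line 2
Day shift: Line 2 46/87 = 52.9%, Line 3 55/124 = 44.4% → Line 2
Overall: Line 2 170/424 = 40.1%, Line 3 349/662 = 52.7% → Line 3
Line 2 wins each shift group but Line 3 wins overall — the comparison reverses. Line 2's units skew toward night shift, which has a lower base rate.

No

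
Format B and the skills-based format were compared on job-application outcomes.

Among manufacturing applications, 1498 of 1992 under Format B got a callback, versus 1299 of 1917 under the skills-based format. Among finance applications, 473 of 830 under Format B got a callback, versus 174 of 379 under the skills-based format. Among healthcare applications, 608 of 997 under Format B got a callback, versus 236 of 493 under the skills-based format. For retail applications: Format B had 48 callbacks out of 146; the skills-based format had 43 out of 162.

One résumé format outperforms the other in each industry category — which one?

Manufacturing: Format B 1498/1992 = 75.2%, the skills-based format 1299/1917 = 67.8% → Format B
Finance: Format B 473/830 = 57.0%, the skills-based format 174/379 = 45.9% → Format B
Healthcare: Format B 608/997 = 61.0%, the skills-based format 236/493 = 47.9% → Format B
Retail: Format B 48/146 = 32.9%, the skills-based format 43/162 = 26.5% → Format B
Format B has the higher rate in all 4 groups.

Format B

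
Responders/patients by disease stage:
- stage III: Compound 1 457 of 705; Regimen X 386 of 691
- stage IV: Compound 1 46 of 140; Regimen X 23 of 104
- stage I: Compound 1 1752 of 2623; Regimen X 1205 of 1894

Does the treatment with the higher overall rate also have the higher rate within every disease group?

Yes

Stage III: Compound 1 457/705 = 64.8%, Regimen X 386/691 = 55.9% → Compound 1
Stage IV: Compound 1 46/140 = 32.9%, Regimen X 23/104 = 22.1% → Compound 1
Stage I: Compound 1 1752/2623 = 66.8%, Regimen X 1205/1894 = 63.6% → Compound 1
Overall: Compound 1 2255/3468 = 65.0%, Regimen X 1614/2689 = 60.0% → Compound 1
Compound 1 wins overall and in every disease group — no reversal.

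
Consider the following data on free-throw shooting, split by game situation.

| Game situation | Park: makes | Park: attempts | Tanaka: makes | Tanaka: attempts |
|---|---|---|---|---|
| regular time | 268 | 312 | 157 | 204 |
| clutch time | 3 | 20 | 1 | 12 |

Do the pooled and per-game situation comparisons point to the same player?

Regular time: Park 268/312 = 85.9%, Tanaka 157/204 = 77.0% → Park
Clutch time: Park 3/20 = 15.0%, Tanaka 1/12 = 8.3% → Park
Overall: Park 271/332 = 81.6%, Tanaka 158/216 = 73.1% → Park
Park wins overall and in every game group — no reversal.

Yes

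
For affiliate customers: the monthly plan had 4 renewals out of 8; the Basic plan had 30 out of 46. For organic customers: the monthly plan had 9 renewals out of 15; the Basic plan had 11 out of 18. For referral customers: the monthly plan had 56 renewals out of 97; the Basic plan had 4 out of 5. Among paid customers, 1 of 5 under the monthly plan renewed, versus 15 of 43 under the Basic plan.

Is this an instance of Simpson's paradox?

Affiliate: the monthly plan 4/8 = 50.0%, the Basic plan 30/46 = 65.2% → the Basic plan
Organic: the monthly plan 9/15 = 60.0%, the Basic plan 11/18 = 61.1% → the Basic plan
Referral: the monthly plan 56/97 = 57.7%, the Basic plan 4/5 = 80.0% → the Basic plan
Paid: the monthly plan 1/5 = 20.0%, the Basic plan 15/43 = 34.9% → the Basic plan
Overall: the monthly plan 70/125 = 56.0%, the Basic plan 60/112 = 53.6% → the monthly plan
The Basic plan wins each signup group but the monthly plan wins overall — the comparison reverses. The Basic plan's customers skew toward paid, which has a lower base rate.

Yes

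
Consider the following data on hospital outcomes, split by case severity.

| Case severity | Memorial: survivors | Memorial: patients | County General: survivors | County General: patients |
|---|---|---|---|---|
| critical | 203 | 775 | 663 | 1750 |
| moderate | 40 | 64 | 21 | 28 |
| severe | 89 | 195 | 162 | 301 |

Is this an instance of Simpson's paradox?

Critical: Memorial 203/775 = 26.2%, County General 663/1750 = 37.9% → County General
Moderate: Memorial 40/64 = 62.5%, County General 21/28 = 75.0% → County General
Severe: Memorial 89/195 = 45.6%, County General 162/301 = 53.8% → County General
Overall: Memorial 332/1034 = 32.1%, County General 846/2079 = 40.7% → County General
County General wins overall and in every case group — no reversal.

No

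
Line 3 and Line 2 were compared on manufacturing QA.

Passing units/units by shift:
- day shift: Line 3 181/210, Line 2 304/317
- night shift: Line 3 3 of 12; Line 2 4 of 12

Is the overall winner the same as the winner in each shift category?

Day shift: Line 3 181/210 = 86.2%, Line 2 304/317 = 95.9% → Line 2
Night shift: Line 3 3/12 = 25.0%, Line 2 4/12 = 33.3% → Line 2
Overall: Line 3 184/222 = 82.9%, Line 2 308/329 = 93.6% → Line 2
Line 2 wins overall and in every shift group — no reversal.

Yes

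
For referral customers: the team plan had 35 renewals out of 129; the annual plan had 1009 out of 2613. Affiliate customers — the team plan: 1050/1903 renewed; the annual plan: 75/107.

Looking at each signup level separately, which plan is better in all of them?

the annual plan

Referral: the team plan 35/129 = 27.1%, the annual plan 1009/2613 = 38.6% → the annual plan
Affiliate: the team plan 1050/1903 = 55.2%, the annual plan 75/107 = 70.1% → the annual plan
The annual plan has the higher rate in both groups.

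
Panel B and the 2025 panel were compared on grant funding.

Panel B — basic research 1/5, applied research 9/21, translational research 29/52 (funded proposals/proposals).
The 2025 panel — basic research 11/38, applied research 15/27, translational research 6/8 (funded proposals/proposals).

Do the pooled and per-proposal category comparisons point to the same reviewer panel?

No

Basic research: Panel B 1/5 = 20.0%, the 2025 panel 11/38 = 28.9% → the 2025 panel
Applied research: Panel B 9/21 = 42.9%, the 2025 panel 15/27 = 55.6% → the 2025 panel
Translational research: Panel B 29/52 = 55.8%, the 2025 panel 6/8 = 75.0% → the 2025 panel
Overall: Panel B 39/78 = 50.0%, the 2025 panel 32/73 = 43.8% → Panel B
The 2025 panel wins each proposal group but Panel B wins overall — the comparison reverses. The 2025 panel's proposals skew toward basic research, which has a lower base rate.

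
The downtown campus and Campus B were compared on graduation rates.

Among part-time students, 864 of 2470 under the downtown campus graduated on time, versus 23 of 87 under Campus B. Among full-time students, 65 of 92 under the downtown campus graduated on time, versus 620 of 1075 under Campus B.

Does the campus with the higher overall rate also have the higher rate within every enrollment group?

No

Part-time: the downtown campus 864/2470 = 35.0%, Campus B 23/87 = 26.4% → the downtown campus
Full-time: the downtown campus 65/92 = 70.7%, Campus B 620/1075 = 57.7% → the downtown campus
Overall: the downtown campus 929/2562 = 36.3%, Campus B 643/1162 = 55.3% → Campus B
The downtown campus wins each enrollment group but Campus B wins overall — the comparison reverses. The downtown campus's students skew toward part-time, which has a lower base rate.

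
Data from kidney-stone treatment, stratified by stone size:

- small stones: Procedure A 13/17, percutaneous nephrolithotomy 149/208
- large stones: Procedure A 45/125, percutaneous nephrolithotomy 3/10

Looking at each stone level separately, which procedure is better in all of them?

Procedure A

Small stones: Procedure A 13/17 = 76.5%, percutaneous nephrolithotomy 149/208 = 71.6% → Procedure A
Large stones: Procedure A 45/125 = 36.0%, percutaneous nephrolithotomy 3/10 = 30.0% → Procedure A
Procedure A has the higher rate in both groups.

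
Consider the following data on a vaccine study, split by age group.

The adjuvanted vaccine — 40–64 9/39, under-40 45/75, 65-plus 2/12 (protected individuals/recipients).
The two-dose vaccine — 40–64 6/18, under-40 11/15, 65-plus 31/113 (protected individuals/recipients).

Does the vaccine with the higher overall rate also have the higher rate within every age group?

No

40–64: the adjuvanted vaccine 9/39 = 23.1%, the two-dose vaccine 6/18 = 33.3% → the two-dose vaccine
Under-40: the adjuvanted vaccine 45/75 = 60.0%, the two-dose vaccine 11/15 = 73.3% → the two-dose vaccine
65-plus: the adjuvanted vaccine 2/12 = 16.7%, the two-dose vaccine 31/113 = 27.4% → the two-dose vaccine
Overall: the adjuvanted vaccine 56/126 = 44.4%, the two-dose vaccine 48/146 = 32.9% → the adjuvanted vaccine
The two-dose vaccine wins each age group but the adjuvanted vaccine wins overall — the comparison reverses. The two-dose vaccine's recipients skew toward 65-plus, which has a lower base rate.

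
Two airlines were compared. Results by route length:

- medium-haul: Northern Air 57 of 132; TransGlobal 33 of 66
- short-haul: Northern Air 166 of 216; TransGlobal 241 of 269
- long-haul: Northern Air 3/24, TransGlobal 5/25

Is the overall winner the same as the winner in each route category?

Yes

Medium-haul: Northern Air 57/132 = 43.2%, TransGlobal 33/66 = 50.0% → TransGlobal
Short-haul: Northern Air 166/216 = 76.9%, TransGlobal 241/269 = 89.6% → TransGlobal
Long-haul: Northern Air 3/24 = 12.5%, TransGlobal 5/25 = 20.0% → TransGlobal
Overall: Northern Air 226/372 = 60.8%, TransGlobal 279/360 = 77.5% → TransGlobal
TransGlobal wins overall and in every route group — no reversal.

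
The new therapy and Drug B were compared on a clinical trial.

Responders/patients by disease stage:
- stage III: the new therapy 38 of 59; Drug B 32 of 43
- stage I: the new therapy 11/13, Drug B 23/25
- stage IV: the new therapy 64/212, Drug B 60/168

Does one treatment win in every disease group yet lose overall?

No

Stage III: the new therapy 38/59 = 64.4%, Drug B 32/43 = 74.4% → Drug B
Stage I: the new therapy 11/13 = 84.6%, Drug B 23/25 = 92.0% → Drug B
Stage IV: the new therapy 64/212 = 30.2%, Drug B 60/168 = 35.7% → Drug B
Overall: the new therapy 113/284 = 39.8%, Drug B 115/236 = 48.7% → Drug B
Drug B wins overall and in every disease group — no reversal.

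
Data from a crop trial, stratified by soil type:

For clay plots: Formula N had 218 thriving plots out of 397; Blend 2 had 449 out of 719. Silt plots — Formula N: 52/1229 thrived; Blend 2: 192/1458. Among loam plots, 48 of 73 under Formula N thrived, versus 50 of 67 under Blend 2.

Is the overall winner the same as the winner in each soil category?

Clay: Formula N 218/397 = 54.9%, Blend 2 449/719 = 62.4% → Blend 2
Silt: Formula N 52/1229 = 4.2%, Blend 2 192/1458 = 13.2% → Blend 2
Loam: Formula N 48/73 = 65.8%, Blend 2 50/67 = 74.6% → Blend 2
Overall: Formula N 318/1699 = 18.7%, Blend 2 691/2244 = 30.8% → Blend 2
Blend 2 wins overall and in every soil group — no reversal.

Yes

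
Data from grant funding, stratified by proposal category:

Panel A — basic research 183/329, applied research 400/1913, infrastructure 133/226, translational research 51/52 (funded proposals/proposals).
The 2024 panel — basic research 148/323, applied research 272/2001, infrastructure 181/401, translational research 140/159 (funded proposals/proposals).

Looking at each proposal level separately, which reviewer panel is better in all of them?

Basic research: Panel A 183/329 = 55.6%, the 2024 panel 148/323 = 45.8% → Panel A
Applied research: Panel A 400/1913 = 20.9%, the 2024 panel 272/2001 = 13.6% → Panel A
Infrastructure: Panel A 133/226 = 58.8%, the 2024 panel 181/401 = 45.1% → Panel A
Translational research: Panel A 51/52 = 98.1%, the 2024 panel 140/159 = 88.1% → Panel A
Panel A has the higher rate in all 4 groups.

Panel A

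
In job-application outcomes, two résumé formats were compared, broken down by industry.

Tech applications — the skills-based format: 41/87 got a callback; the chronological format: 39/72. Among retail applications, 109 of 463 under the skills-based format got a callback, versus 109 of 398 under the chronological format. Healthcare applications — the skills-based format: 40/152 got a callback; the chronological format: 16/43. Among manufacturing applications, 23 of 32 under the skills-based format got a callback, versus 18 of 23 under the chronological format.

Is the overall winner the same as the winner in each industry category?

Yes

Tech: the skills-based format 41/87 = 47.1%, the chronological format 39/72 = 54.2% → the chronological format
Retail: the skills-based format 109/463 = 23.5%, the chronological format 109/398 = 27.4% → the chronological format
Healthcare: the skills-based format 40/152 = 26.3%, the chronological format 16/43 = 37.2% → the chronological format
Manufacturing: the skills-based format 23/32 = 71.9%, the chronological format 18/23 = 78.3% → the chronological format
Overall: the skills-based format 213/734 = 29.0%, the chronological format 182/536 = 34.0% → the chronological format
The chronological format wins overall and in every industry group — no reversal.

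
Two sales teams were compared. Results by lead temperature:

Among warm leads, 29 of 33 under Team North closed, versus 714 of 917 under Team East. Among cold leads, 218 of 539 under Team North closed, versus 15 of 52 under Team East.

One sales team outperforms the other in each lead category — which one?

Team North

Warm: Team North 29/33 = 87.9%, Team East 714/917 = 77.9% → Team North
Cold: Team North 218/539 = 40.4%, Team East 15/52 = 28.8% → Team North
Team North has the higher rate in both groups.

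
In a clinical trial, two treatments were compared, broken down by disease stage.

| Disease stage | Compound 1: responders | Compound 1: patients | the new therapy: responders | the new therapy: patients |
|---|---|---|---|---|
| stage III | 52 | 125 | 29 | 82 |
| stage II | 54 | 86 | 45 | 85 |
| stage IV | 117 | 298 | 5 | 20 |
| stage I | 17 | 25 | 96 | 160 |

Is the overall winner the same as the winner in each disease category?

No

Stage III: Compound 1 52/125 = 41.6%, the new therapy 29/82 = 35.4% → Compound 1
Stage II: Compound 1 54/86 = 62.8%, the new therapy 45/85 = 52.9% → Compound 1
Stage IV: Compound 1 117/298 = 39.3%, the new therapy 5/20 = 25.0% → Compound 1
Stage I: Compound 1 17/25 = 68.0%, the new therapy 96/160 = 60.0% → Compound 1
Overall: Compound 1 240/534 = 44.9%, the new therapy 175/347 = 50.4% → the new therapy
Compound 1 wins each disease group but the new therapy wins overall — the comparison reverses. Compound 1's patients skew toward stage IV, which has a lower base rate.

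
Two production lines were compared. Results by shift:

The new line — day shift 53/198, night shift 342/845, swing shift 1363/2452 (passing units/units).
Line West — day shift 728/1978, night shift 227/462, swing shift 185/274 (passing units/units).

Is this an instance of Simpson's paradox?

Day shift: the new line 53/198 = 26.8%, Line West 728/1978 = 36.8% → Line West
Night shift: the new line 342/845 = 40.5%, Line West 227/462 = 49.1% → Line West
Swing shift: the new line 1363/2452 = 55.6%, Line West 185/274 = 67.5% → Line West
Overall: the new line 1758/3495 = 50.3%, Line West 1140/2714 = 42.0% → the new line
Line West wins each shift group but the new line wins overall — the comparison reverses. Line West's units skew toward day shift, which has a lower base rate.

Yes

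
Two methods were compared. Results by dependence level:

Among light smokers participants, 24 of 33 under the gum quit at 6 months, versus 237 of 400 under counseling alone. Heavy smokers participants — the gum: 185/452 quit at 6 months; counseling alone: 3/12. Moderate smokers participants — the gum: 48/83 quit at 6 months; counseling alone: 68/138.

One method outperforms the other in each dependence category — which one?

the gum

Light smokers: the gum 24/33 = 72.7%, counseling alone 237/400 = 59.2% → the gum
Heavy smokers: the gum 185/452 = 40.9%, counseling alone 3/12 = 25.0% → the gum
Moderate smokers: the gum 48/83 = 57.8%, counseling alone 68/138 = 49.3% → the gum
The gum has the higher rate in all 3 groups.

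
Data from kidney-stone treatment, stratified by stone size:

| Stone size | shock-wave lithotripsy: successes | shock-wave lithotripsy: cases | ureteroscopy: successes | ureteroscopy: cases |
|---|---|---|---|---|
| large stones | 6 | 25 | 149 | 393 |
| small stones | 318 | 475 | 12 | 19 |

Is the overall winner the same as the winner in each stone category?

Large stones: shock-wave lithotripsy 6/25 = 24.0%, ureteroscopy 149/393 = 37.9% → ureteroscopy
Small stones: shock-wave lithotripsy 318/475 = 66.9%, ureteroscopy 12/19 = 63.2% → shock-wave lithotripsy
Overall: shock-wave lithotripsy 324/500 = 64.8%, ureteroscopy 161/412 = 39.1% → shock-wave lithotripsy
Neither sweeps: shock-wave lithotripsy wins 1 of 2 groups, ureteroscopy wins 1. Shock-wave lithotripsy wins overall but not every group — no Simpson reversal.

No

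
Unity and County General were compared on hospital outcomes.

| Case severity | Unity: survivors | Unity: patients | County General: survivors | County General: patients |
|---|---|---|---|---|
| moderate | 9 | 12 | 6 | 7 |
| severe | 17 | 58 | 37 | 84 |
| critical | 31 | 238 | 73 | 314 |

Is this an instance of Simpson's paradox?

Moderate: Unity 9/12 = 75.0%, County General 6/7 = 85.7% → County General
Severe: Unity 17/58 = 29.3%, County General 37/84 = 44.0% → County General
Critical: Unity 31/238 = 13.0%, County General 73/314 = 23.2% → County General
Overall: Unity 57/308 = 18.5%, County General 116/405 = 28.6% → County General
County General wins overall and in every case group — no reversal.

No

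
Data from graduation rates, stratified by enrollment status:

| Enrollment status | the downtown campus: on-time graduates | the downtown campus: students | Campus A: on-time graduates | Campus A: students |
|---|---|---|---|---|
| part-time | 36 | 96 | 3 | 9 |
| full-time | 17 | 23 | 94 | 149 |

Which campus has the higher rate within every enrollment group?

Part-time: the downtown campus 36/96 = 37.5%, Campus A 3/9 = 33.3% → the downtown campus
Full-time: the downtown campus 17/23 = 73.9%, Campus A 94/149 = 63.1% → the downtown campus
The downtown campus has the higher rate in both groups.

the downtown campus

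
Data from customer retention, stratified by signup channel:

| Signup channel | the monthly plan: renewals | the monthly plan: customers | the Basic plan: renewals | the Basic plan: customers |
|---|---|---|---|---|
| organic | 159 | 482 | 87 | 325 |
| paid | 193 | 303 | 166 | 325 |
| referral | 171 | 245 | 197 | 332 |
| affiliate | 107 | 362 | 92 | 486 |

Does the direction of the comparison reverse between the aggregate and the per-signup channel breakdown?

No

Organic: the monthly plan 159/482 = 33.0%, the Basic plan 87/325 = 26.8% → the monthly plan
Paid: the monthly plan 193/303 = 63.7%, the Basic plan 166/325 = 51.1% → the monthly plan
Referral: the monthly plan 171/245 = 69.8%, the Basic plan 197/332 = 59.3% → the monthly plan
Affiliate: the monthly plan 107/362 = 29.6%, the Basic plan 92/486 = 18.9% → the monthly plan
Overall: the monthly plan 630/1392 = 45.3%, the Basic plan 542/1468 = 36.9% → the monthly plan
The monthly plan wins overall and in every signup group — no reversal.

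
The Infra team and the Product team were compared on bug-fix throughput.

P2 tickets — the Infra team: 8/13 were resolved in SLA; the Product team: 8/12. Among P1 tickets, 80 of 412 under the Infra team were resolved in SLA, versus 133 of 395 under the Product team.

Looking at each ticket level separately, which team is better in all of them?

P2: the Infra team 8/13 = 61.5%, the Product team 8/12 = 66.7% → the Product team
P1: the Infra team 80/412 = 19.4%, the Product team 133/395 = 33.7% → the Product team
The Product team has the higher rate in both groups.

the Product team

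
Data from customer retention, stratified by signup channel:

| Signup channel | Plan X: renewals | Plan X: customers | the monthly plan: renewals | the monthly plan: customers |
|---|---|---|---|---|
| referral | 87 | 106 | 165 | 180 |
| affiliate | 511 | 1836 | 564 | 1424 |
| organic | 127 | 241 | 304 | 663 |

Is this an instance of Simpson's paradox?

No

Referral: Plan X 87/106 = 82.1%, the monthly plan 165/180 = 91.7% → the monthly plan
Affiliate: Plan X 511/1836 = 27.8%, the monthly plan 564/1424 = 39.6% → the monthly plan
Organic: Plan X 127/241 = 52.7%, the monthly plan 304/663 = 45.9% → Plan X
Overall: Plan X 725/2183 = 33.2%, the monthly plan 1033/2267 = 45.6% → the monthly plan
Neither sweeps: Plan X wins 1 of 3 groups, the monthly plan wins 2. The monthly plan wins overall but not every group — no Simpson reversal.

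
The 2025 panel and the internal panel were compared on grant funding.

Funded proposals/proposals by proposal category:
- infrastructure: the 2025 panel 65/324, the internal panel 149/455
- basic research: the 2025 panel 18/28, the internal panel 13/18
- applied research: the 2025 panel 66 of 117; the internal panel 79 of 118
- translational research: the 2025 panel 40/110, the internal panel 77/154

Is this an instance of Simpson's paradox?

Infrastructure: the 2025 panel 65/324 = 20.1%, the internal panel 149/455 = 32.7% → the internal panel
Basic research: the 2025 panel 18/28 = 64.3%, the internal panel 13/18 = 72.2% → the internal panel
Applied research: the 2025 panel 66/117 = 56.4%, the internal panel 79/118 = 66.9% → the internal panel
Translational research: the 2025 panel 40/110 = 36.4%, the internal panel 77/154 = 50.0% → the internal panel
Overall: the 2025 panel 189/579 = 32.6%, the internal panel 318/745 = 42.7% → the internal panel
The internal panel wins overall and in every proposal group — no reversal.

No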